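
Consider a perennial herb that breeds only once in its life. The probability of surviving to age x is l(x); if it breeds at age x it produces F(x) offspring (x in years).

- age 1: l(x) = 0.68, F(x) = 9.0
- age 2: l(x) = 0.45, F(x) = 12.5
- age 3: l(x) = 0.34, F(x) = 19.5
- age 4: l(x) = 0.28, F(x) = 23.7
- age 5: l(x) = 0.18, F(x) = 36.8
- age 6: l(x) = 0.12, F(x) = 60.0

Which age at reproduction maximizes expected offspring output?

Expected offspring if breeding at age x = l(x) × F(x):
  age 1: 0.68 × 9.0 = 6.120
  age 2: 0.45 × 12.5 = 5.625
  age 3: 0.34 × 19.5 = 6.630
  age 4: 0.28 × 23.7 = 6.636
  age 5: 0.18 × 36.8 = 6.624
  age 6: 0.12 × 60.0 = 7.200
Maximum at age 6 (7.200).

6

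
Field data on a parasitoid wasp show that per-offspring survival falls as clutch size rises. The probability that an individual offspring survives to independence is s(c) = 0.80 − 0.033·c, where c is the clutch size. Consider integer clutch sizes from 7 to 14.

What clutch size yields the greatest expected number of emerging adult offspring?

12

Expected emerging adult offspring = c × s(c):
  c=7: 7 × 0.569 = 3.983
  c=8: 8 × 0.536 = 4.288
  c=9: 9 × 0.503 = 4.527
  c=10: 10 × 0.470 = 4.700
  c=11: 11 × 0.437 = 4.807
  c=12: 12 × 0.404 = 4.848
  c=13: 13 × 0.371 = 4.823
  c=14: 14 × 0.338 = 4.732
Maximum at c = 12 (4.848 emerging adult offspring).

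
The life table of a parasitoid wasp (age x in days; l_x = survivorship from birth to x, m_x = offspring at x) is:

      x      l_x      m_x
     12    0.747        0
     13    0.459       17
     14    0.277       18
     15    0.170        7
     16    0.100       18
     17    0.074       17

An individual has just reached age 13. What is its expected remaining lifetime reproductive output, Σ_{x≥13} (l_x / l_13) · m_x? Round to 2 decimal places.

l_13 = 0.459. Conditional survival from age 13 to x is l_x / l_13.
  x=13: (0.459/0.459) × 17 = 17.0000
  x=14: (0.277/0.459) × 18 = 10.8627
  x=15: (0.170/0.459) × 7 = 2.5926
  x=16: (0.100/0.459) × 18 = 3.9216
  x=17: (0.074/0.459) × 17 = 2.7407
Sum = 17.0000 + 10.8627 + 2.5926 + 3.9216 + 2.7407 = 37.1176

37.12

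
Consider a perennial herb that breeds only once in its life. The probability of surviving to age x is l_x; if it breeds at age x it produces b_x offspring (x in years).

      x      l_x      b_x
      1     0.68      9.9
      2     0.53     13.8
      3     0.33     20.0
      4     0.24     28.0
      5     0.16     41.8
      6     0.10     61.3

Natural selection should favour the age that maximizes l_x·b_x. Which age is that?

Expected offspring if breeding at age x = l_x × b_x:
  age 1: 0.68 × 9.9 = 6.732
  age 2: 0.53 × 13.8 = 7.314
  age 3: 0.33 × 20.0 = 6.600
  age 4: 0.24 × 28.0 = 6.720
  age 5: 0.16 × 41.8 = 6.688
  age 6: 0.10 × 61.3 = 6.130
Maximum at age 2 (7.314).

2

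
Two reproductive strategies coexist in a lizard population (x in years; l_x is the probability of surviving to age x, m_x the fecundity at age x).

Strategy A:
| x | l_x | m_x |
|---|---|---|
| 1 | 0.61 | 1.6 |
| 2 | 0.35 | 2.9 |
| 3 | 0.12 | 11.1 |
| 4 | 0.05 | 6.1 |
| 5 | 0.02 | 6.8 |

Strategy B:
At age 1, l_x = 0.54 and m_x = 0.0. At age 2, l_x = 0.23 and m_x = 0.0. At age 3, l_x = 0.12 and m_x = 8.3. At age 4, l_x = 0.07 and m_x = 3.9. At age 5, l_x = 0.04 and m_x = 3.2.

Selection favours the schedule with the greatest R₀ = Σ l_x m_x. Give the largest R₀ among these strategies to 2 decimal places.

3.76

Strategy A: R₀ = 0.61×1.6 + 0.35×2.9 + 0.12×11.1 + 0.05×6.1 + 0.02×6.8 = 3.7640
Strategy B: R₀ = 0.54×0.0 + 0.23×0.0 + 0.12×8.3 + 0.07×3.9 + 0.04×3.2 = 1.3970
Highest R₀: strategy A with 3.7640.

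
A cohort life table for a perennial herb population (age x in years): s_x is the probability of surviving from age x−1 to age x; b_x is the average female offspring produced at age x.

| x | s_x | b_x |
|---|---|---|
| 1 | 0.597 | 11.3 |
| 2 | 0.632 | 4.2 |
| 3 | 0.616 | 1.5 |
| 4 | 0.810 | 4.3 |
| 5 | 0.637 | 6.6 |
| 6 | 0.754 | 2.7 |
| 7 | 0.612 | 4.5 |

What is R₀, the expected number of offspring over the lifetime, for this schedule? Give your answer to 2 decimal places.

10.77

Survivorship from birth: l_x = s_1·s_2·…·s_x.
  l_1 = 0.59700
  l_2 = 0.37730
  l_3 = 0.23242
  l_4 = 0.18826
  l_5 = 0.11992
  l_6 = 0.09042
  l_7 = 0.05534
R₀ = Σ l_x b_x:
  age 1: 0.59700 × 11.3 = 6.7461
  age 2: 0.37730 × 4.2 = 1.5847
  age 3: 0.23242 × 1.5 = 0.3486
  age 4: 0.18826 × 4.3 = 0.8095
  age 5: 0.11992 × 6.6 = 0.7915
  age 6: 0.09042 × 2.7 = 0.2441
  age 7: 0.05534 × 4.5 = 0.2490
R₀ = 6.7461 + 1.5847 + 0.3486 + 0.8095 + 0.7915 + 0.2441 + 0.2490 = 10.7735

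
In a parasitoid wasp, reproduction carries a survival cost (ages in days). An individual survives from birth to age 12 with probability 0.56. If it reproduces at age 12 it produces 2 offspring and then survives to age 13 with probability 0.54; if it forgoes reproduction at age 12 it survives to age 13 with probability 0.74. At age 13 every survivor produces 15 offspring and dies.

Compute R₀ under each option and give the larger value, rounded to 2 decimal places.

6.22

breed at age 12: R₀ = 0.56 × (2 + 0.54 × 15) = 0.56 × 10.1000 = 5.6560
delay to age 13: R₀ = 0.56 × (0.74 × 15) = 0.56 × 11.1000 = 6.2160
Higher: delay to age 13 (6.2160).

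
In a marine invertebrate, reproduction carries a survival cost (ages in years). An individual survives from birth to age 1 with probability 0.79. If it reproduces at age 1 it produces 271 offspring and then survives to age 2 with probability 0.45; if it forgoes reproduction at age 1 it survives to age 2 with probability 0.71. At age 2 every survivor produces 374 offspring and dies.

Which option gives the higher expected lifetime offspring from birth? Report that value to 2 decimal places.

347.05

breed at age 1: R₀ = 0.79 × (271 + 0.45 × 374) = 0.79 × 439.3000 = 347.0470
delay to age 2: R₀ = 0.79 × (0.71 × 374) = 0.79 × 265.5400 = 209.7766
Higher: breed at age 1 (347.0470).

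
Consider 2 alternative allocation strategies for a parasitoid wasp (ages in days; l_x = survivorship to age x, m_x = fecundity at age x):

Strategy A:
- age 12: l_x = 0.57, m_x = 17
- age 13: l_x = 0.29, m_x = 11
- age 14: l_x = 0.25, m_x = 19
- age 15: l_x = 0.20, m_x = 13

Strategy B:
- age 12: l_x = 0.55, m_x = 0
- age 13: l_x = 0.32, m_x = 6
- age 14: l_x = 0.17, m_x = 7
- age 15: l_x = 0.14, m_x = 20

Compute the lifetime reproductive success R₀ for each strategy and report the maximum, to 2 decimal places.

Strategy A: R₀ = 0.57×17 + 0.29×11 + 0.25×19 + 0.20×13 = 20.2300
Strategy B: R₀ = 0.55×0 + 0.32×6 + 0.17×7 + 0.14×20 = 5.9100
Highest R₀: strategy A with 20.2300.

20.23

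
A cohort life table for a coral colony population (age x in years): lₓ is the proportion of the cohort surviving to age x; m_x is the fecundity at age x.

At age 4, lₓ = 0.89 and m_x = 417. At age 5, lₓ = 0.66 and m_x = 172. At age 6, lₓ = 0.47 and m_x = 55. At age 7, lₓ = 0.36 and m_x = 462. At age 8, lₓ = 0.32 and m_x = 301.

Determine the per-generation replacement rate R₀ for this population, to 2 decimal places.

773.14

R₀ = Σ lₓ m_x:
  age 4: 0.89 × 417 = 371.1300
  age 5: 0.66 × 172 = 113.5200
  age 6: 0.47 × 55 = 25.8500
  age 7: 0.36 × 462 = 166.3200
  age 8: 0.32 × 301 = 96.3200
R₀ = 371.1300 + 113.5200 + 25.8500 + 166.3200 + 96.3200 = 773.1400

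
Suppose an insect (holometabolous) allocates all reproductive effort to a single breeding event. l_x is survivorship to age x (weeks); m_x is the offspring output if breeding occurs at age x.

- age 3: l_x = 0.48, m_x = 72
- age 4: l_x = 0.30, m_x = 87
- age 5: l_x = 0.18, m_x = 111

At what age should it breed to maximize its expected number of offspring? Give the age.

3

Expected offspring if breeding at age x = l_x × m_x:
  age 3: 0.48 × 72 = 34.560
  age 4: 0.30 × 87 = 26.100
  age 5: 0.18 × 111 = 19.980
Maximum at age 3 (34.560).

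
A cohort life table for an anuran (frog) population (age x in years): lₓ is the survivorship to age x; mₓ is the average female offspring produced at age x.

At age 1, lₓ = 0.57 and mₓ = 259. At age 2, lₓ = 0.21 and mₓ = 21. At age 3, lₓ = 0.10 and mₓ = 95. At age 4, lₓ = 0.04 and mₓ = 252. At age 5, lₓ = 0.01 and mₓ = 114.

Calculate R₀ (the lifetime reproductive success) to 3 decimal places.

172.760

R₀ = Σ lₓ mₓ:
  age 1: 0.57 × 259 = 147.6300
  age 2: 0.21 × 21 = 4.4100
  age 3: 0.10 × 95 = 9.5000
  age 4: 0.04 × 252 = 10.0800
  age 5: 0.01 × 114 = 1.1400
R₀ = 147.6300 + 4.4100 + 9.5000 + 10.0800 + 1.1400 = 172.7600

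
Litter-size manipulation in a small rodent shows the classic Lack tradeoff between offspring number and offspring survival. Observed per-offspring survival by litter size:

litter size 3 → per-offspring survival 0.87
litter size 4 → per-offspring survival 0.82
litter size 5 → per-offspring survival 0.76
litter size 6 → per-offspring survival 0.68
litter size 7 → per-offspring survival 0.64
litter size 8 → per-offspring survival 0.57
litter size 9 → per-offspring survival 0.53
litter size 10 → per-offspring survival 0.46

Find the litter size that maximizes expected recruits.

9

Expected recruits = c × s(c):
  c=3: 3 × 0.87 = 2.610
  c=4: 4 × 0.82 = 3.280
  c=5: 5 × 0.76 = 3.800
  c=6: 6 × 0.68 = 4.080
  c=7: 7 × 0.64 = 4.480
  c=8: 8 × 0.57 = 4.560
  c=9: 9 × 0.53 = 4.770
  c=10: 10 × 0.46 = 4.600
Maximum at c = 9 (4.770 recruits).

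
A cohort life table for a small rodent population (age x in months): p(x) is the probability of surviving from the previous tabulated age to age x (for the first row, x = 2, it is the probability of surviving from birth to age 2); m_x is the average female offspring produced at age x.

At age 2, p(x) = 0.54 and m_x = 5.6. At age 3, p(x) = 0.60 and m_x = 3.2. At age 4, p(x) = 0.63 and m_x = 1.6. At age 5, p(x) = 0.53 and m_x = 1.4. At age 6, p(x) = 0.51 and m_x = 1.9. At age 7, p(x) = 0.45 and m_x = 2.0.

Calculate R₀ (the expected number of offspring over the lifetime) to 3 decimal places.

Survivorship from birth: l_x = p_2·p_3·…·p_x.
  l_2 = 0.54000
  l_3 = 0.32400
  l_4 = 0.20412
  l_5 = 0.10818
  l_6 = 0.05517
  l_7 = 0.02483
R₀ = Σ l_x m_x:
  age 2: 0.54000 × 5.6 = 3.0240
  age 3: 0.32400 × 3.2 = 1.0368
  age 4: 0.20412 × 1.6 = 0.3266
  age 5: 0.10818 × 1.4 = 0.1515
  age 6: 0.05517 × 1.9 = 0.1048
  age 7: 0.02483 × 2.0 = 0.0497
R₀ = 3.0240 + 1.0368 + 0.3266 + 0.1515 + 0.1048 + 0.0497 = 4.6933

4.693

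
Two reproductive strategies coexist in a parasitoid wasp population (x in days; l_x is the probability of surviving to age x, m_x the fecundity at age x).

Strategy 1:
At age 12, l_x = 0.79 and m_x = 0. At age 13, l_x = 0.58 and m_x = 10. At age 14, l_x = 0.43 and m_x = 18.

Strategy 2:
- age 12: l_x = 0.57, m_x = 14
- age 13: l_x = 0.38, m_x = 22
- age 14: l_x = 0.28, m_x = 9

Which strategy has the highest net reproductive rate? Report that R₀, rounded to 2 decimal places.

Strategy 1: R₀ = 0.79×0 + 0.58×10 + 0.43×18 = 13.5400
Strategy 2: R₀ = 0.57×14 + 0.38×22 + 0.28×9 = 18.8600
Highest R₀: strategy 2 with 18.8600.

18.86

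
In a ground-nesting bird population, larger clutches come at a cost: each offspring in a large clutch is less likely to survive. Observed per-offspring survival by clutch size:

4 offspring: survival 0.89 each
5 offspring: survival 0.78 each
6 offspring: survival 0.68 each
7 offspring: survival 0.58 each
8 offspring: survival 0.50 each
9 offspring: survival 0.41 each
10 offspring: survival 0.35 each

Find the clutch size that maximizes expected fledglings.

6

Expected fledglings = c × s(c):
  c=4: 4 × 0.89 = 3.560
  c=5: 5 × 0.78 = 3.900
  c=6: 6 × 0.68 = 4.080
  c=7: 7 × 0.58 = 4.060
  c=8: 8 × 0.50 = 4.000
  c=9: 9 × 0.41 = 3.690
  c=10: 10 × 0.35 = 3.500
Maximum at c = 6 (4.080 fledglings).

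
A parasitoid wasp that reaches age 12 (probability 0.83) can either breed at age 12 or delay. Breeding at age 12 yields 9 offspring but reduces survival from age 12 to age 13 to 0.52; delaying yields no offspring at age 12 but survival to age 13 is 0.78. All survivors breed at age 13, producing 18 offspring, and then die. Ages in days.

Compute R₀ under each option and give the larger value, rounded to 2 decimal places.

breed at age 12: R₀ = 0.83 × (9 + 0.52 × 18) = 0.83 × 18.3600 = 15.2388
delay to age 13: R₀ = 0.83 × (0.78 × 18) = 0.83 × 14.0400 = 11.6532
Higher: breed at age 12 (15.2388).

15.24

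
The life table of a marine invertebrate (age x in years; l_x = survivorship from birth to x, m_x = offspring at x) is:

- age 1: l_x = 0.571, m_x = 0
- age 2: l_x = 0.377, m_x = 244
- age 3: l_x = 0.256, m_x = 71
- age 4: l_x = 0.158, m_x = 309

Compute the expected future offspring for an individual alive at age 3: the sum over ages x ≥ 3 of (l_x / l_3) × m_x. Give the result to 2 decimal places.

l_3 = 0.256. Conditional survival from age 3 to x is l_x / l_3.
  x=3: (0.256/0.256) × 71 = 71.0000
  x=4: (0.158/0.256) × 309 = 190.7109
Sum = 71.0000 + 190.7109 = 261.7109

261.71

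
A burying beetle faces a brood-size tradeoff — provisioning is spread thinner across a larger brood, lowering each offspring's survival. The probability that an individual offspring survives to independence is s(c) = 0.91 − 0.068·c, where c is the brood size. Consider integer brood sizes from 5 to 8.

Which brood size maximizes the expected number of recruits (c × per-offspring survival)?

Expected recruits = c × s(c):
  c=5: 5 × 0.570 = 2.850
  c=6: 6 × 0.502 = 3.012
  c=7: 7 × 0.434 = 3.038
  c=8: 8 × 0.366 = 2.928
Maximum at c = 7 (3.038 recruits).

7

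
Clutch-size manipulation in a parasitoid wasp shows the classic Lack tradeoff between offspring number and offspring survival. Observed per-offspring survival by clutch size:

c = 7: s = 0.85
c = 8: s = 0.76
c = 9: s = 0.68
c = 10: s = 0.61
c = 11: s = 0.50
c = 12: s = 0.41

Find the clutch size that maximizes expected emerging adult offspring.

Expected emerging adult offspring = c × s(c):
  c=7: 7 × 0.85 = 5.950
  c=8: 8 × 0.76 = 6.080
  c=9: 9 × 0.68 = 6.120
  c=10: 10 × 0.61 = 6.100
  c=11: 11 × 0.50 = 5.500
  c=12: 12 × 0.41 = 4.920
Maximum at c = 9 (6.120 emerging adult offspring).

9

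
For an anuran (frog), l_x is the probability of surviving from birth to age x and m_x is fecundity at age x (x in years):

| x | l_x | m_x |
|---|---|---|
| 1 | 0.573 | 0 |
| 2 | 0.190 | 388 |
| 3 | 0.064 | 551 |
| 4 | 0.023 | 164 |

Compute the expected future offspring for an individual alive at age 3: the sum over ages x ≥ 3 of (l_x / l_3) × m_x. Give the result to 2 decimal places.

609.94

l_3 = 0.064. Conditional survival from age 3 to x is l_x / l_3.
  x=3: (0.064/0.064) × 551 = 551.0000
  x=4: (0.023/0.064) × 164 = 58.9375
Sum = 551.0000 + 58.9375 = 609.9375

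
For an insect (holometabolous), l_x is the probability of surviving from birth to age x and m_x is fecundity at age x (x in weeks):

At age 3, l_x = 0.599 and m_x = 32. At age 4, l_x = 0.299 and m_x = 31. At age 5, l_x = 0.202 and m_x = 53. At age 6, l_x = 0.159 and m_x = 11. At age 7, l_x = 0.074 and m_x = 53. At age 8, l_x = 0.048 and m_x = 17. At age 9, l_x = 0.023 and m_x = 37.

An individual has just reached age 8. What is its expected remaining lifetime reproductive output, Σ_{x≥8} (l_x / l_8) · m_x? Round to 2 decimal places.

34.73

l_8 = 0.048. Conditional survival from age 8 to x is l_x / l_8.
  x=8: (0.048/0.048) × 17 = 17.0000
  x=9: (0.023/0.048) × 37 = 17.7292
Sum = 17.0000 + 17.7292 = 34.7292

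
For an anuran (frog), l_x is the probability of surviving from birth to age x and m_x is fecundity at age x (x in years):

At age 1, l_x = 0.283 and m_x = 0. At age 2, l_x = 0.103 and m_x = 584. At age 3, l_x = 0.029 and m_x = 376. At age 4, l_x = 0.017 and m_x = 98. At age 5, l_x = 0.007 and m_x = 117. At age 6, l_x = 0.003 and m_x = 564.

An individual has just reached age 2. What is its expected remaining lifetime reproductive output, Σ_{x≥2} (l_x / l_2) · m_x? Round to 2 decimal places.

730.42

l_2 = 0.103. Conditional survival from age 2 to x is l_x / l_2.
  x=2: (0.103/0.103) × 584 = 584.0000
  x=3: (0.029/0.103) × 376 = 105.8641
  x=4: (0.017/0.103) × 98 = 16.1748
  x=5: (0.007/0.103) × 117 = 7.9515
  x=6: (0.003/0.103) × 564 = 16.4272
Sum = 584.0000 + 105.8641 + 16.1748 + 7.9515 + 16.4272 = 730.4175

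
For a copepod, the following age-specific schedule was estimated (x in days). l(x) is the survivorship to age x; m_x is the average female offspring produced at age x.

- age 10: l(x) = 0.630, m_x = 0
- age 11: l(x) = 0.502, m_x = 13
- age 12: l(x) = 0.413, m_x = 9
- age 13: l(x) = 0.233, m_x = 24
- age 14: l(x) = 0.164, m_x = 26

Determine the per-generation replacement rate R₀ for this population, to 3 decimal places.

R₀ = Σ l(x) m_x:
  age 10: 0.630 × 0 = 0.0000
  age 11: 0.502 × 13 = 6.5260
  age 12: 0.413 × 9 = 3.7170
  age 13: 0.233 × 24 = 5.5920
  age 14: 0.164 × 26 = 4.2640
R₀ = 0.0000 + 6.5260 + 3.7170 + 5.5920 + 4.2640 = 20.0990

20.099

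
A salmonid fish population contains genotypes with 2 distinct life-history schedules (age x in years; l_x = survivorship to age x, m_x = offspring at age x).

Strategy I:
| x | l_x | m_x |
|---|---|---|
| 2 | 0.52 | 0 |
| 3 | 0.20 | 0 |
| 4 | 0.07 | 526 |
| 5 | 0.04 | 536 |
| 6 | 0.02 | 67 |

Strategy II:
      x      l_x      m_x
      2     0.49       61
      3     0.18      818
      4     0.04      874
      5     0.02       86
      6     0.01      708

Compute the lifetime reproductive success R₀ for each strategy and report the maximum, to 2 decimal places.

220.89

Strategy I: R₀ = 0.52×0 + 0.20×0 + 0.07×526 + 0.04×536 + 0.02×67 = 59.6000
Strategy II: R₀ = 0.49×61 + 0.18×818 + 0.04×874 + 0.02×86 + 0.01×708 = 220.8900
Highest R₀: strategy II with 220.8900.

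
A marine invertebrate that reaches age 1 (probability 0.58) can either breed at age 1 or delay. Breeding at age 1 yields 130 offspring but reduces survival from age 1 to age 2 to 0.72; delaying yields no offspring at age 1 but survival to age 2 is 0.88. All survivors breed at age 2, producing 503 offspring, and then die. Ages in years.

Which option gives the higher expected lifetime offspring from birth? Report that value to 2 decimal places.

breed at age 1: R₀ = 0.58 × (130 + 0.72 × 503) = 0.58 × 492.1600 = 285.4528
delay to age 2: R₀ = 0.58 × (0.88 × 503) = 0.58 × 442.6400 = 256.7312
Higher: breed at age 1 (285.4528).

285.45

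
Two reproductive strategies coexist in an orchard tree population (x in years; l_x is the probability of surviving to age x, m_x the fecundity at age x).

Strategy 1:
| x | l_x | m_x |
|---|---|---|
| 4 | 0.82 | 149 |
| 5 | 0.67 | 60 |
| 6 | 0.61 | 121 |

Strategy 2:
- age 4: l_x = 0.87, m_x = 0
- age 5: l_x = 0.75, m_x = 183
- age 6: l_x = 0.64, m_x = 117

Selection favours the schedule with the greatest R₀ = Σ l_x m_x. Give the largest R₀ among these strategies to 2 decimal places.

236.19

Strategy 1: R₀ = 0.82×149 + 0.67×60 + 0.61×121 = 236.1900
Strategy 2: R₀ = 0.87×0 + 0.75×183 + 0.64×117 = 212.1300
Highest R₀: strategy 1 with 236.1900.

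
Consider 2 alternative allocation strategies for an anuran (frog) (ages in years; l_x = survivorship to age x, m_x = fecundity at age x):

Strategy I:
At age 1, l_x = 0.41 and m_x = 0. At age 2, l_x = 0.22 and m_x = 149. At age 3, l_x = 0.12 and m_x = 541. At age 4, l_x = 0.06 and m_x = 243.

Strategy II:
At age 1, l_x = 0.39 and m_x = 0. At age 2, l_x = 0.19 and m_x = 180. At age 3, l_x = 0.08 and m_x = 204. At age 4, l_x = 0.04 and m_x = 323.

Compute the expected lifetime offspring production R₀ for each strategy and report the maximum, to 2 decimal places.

Strategy I: R₀ = 0.41×0 + 0.22×149 + 0.12×541 + 0.06×243 = 112.2800
Strategy II: R₀ = 0.39×0 + 0.19×180 + 0.08×204 + 0.04×323 = 63.4400
Highest R₀: strategy I with 112.2800.

112.28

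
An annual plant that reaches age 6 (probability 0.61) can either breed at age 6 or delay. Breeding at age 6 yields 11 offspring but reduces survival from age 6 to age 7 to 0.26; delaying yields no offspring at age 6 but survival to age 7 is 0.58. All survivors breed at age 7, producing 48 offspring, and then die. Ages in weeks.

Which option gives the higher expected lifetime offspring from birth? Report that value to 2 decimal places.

16.98

breed at age 6: R₀ = 0.61 × (11 + 0.26 × 48) = 0.61 × 23.4800 = 14.3228
delay to age 7: R₀ = 0.61 × (0.58 × 48) = 0.61 × 27.8400 = 16.9824
Higher: delay to age 7 (16.9824).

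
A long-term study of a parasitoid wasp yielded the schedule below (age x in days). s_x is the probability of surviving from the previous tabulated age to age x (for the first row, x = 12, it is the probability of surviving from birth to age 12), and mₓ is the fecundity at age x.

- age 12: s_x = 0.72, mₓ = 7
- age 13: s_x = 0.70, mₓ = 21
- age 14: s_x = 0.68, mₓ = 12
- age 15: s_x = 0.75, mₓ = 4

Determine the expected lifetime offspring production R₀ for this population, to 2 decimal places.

Survivorship from birth: l_x = s_12·s_13·…·s_x.
  l_12 = 0.72000
  l_13 = 0.50400
  l_14 = 0.34272
  l_15 = 0.25704
R₀ = Σ l_x mₓ:
  age 12: 0.72000 × 7 = 5.0400
  age 13: 0.50400 × 21 = 10.5840
  age 14: 0.34272 × 12 = 4.1126
  age 15: 0.25704 × 4 = 1.0282
R₀ = 5.0400 + 10.5840 + 4.1126 + 1.0282 = 20.7648

20.76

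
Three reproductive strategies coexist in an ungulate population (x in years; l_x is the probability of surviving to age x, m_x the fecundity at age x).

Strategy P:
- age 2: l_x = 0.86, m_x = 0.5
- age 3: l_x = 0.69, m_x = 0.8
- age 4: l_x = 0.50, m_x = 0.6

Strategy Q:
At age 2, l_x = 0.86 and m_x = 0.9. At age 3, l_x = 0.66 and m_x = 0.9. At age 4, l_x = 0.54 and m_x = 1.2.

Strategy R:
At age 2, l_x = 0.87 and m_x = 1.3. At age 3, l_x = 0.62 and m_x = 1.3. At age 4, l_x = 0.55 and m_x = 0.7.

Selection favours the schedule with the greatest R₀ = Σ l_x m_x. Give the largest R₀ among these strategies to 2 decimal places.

2.32

Strategy P: R₀ = 0.86×0.5 + 0.69×0.8 + 0.50×0.6 = 1.2820
Strategy Q: R₀ = 0.86×0.9 + 0.66×0.9 + 0.54×1.2 = 2.0160
Strategy R: R₀ = 0.87×1.3 + 0.62×1.3 + 0.55×0.7 = 2.3220
Highest R₀: strategy R with 2.3220.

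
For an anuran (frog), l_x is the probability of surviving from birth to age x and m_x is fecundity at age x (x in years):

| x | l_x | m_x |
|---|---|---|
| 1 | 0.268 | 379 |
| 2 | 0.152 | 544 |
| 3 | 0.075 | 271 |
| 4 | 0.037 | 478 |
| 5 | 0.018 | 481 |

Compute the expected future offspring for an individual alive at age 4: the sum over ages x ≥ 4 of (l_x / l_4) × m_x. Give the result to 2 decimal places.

l_4 = 0.037. Conditional survival from age 4 to x is l_x / l_4.
  x=4: (0.037/0.037) × 478 = 478.0000
  x=5: (0.018/0.037) × 481 = 234.0000
Sum = 478.0000 + 234.0000 = 712.0000

712.00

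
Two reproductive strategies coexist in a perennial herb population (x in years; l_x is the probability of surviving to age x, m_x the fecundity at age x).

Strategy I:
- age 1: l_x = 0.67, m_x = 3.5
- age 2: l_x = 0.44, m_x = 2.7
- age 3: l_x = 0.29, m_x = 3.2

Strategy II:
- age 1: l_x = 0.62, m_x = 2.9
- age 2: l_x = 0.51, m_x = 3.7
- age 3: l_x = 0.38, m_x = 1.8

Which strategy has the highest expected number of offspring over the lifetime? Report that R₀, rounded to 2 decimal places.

4.46

Strategy I: R₀ = 0.67×3.5 + 0.44×2.7 + 0.29×3.2 = 4.4610
Strategy II: R₀ = 0.62×2.9 + 0.51×3.7 + 0.38×1.8 = 4.3690
Highest R₀: strategy I with 4.4610.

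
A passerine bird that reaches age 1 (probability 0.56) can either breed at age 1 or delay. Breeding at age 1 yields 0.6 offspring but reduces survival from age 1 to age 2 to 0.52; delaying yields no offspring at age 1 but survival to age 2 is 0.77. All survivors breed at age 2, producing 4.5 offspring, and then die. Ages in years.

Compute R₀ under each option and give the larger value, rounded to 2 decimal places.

breed at age 1: R₀ = 0.56 × (0.6 + 0.52 × 4.5) = 0.56 × 2.9400 = 1.6464
delay to age 2: R₀ = 0.56 × (0.77 × 4.5) = 0.56 × 3.4650 = 1.9404
Higher: delay to age 2 (1.9404).

1.94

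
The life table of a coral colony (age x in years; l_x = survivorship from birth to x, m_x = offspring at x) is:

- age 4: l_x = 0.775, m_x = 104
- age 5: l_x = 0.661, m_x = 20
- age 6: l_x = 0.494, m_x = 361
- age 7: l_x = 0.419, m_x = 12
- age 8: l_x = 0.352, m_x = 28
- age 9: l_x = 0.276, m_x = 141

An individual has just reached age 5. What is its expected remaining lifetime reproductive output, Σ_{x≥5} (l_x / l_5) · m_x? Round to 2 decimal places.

371.19

l_5 = 0.661. Conditional survival from age 5 to x is l_x / l_5.
  x=5: (0.661/0.661) × 20 = 20.0000
  x=6: (0.494/0.661) × 361 = 269.7943
  x=7: (0.419/0.661) × 12 = 7.6067
  x=8: (0.352/0.661) × 28 = 14.9107
  x=9: (0.276/0.661) × 141 = 58.8744
Sum = 20.0000 + 269.7943 + 7.6067 + 14.9107 + 58.8744 = 371.1861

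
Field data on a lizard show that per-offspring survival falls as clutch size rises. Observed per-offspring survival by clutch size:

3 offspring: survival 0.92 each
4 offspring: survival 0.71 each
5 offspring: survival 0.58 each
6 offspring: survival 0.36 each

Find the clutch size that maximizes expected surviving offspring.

5

Expected surviving offspring = c × s(c):
  c=3: 3 × 0.92 = 2.760
  c=4: 4 × 0.71 = 2.840
  c=5: 5 × 0.58 = 2.900
  c=6: 6 × 0.36 = 2.160
Maximum at c = 5 (2.900 surviving offspring).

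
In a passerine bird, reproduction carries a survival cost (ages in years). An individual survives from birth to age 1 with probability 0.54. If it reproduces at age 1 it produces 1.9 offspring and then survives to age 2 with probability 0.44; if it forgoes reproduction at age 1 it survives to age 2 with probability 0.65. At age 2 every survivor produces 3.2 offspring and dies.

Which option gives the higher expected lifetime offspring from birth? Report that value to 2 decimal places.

1.79

breed at age 1: R₀ = 0.54 × (1.9 + 0.44 × 3.2) = 0.54 × 3.3080 = 1.7863
delay to age 2: R₀ = 0.54 × (0.65 × 3.2) = 0.54 × 2.0800 = 1.1232
Higher: breed at age 1 (1.7863).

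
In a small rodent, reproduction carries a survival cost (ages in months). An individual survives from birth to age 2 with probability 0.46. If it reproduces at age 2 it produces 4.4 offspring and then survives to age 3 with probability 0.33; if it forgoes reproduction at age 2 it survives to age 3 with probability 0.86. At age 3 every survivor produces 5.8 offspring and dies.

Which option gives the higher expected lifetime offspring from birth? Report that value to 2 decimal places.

breed at age 2: R₀ = 0.46 × (4.4 + 0.33 × 5.8) = 0.46 × 6.3140 = 2.9044
delay to age 3: R₀ = 0.46 × (0.86 × 5.8) = 0.46 × 4.9880 = 2.2945
Higher: breed at age 2 (2.9044).

2.90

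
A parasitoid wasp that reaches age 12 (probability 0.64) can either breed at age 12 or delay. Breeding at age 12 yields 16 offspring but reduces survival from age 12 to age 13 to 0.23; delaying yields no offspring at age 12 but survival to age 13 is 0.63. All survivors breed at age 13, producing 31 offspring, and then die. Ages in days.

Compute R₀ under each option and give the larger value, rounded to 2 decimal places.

breed at age 12: R₀ = 0.64 × (16 + 0.23 × 31) = 0.64 × 23.1300 = 14.8032
delay to age 13: R₀ = 0.64 × (0.63 × 31) = 0.64 × 19.5300 = 12.4992
Higher: breed at age 12 (14.8032).

14.80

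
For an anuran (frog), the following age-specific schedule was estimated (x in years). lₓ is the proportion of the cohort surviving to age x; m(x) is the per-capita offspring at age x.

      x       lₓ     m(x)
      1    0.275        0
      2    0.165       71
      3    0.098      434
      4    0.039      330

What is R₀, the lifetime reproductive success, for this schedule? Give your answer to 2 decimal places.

67.12

R₀ = Σ lₓ m(x):
  age 1: 0.275 × 0 = 0.0000
  age 2: 0.165 × 71 = 11.7150
  age 3: 0.098 × 434 = 42.5320
  age 4: 0.039 × 330 = 12.8700
R₀ = 0.0000 + 11.7150 + 42.5320 + 12.8700 = 67.1170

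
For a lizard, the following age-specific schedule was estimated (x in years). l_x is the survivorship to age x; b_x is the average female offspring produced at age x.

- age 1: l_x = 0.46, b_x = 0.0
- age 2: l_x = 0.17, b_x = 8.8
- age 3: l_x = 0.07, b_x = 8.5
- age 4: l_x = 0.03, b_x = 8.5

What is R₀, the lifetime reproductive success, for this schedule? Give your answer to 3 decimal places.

2.346

R₀ = Σ l_x b_x:
  age 1: 0.46 × 0.0 = 0.0000
  age 2: 0.17 × 8.8 = 1.4960
  age 3: 0.07 × 8.5 = 0.5950
  age 4: 0.03 × 8.5 = 0.2550
R₀ = 0.0000 + 1.4960 + 0.5950 + 0.2550 = 2.3460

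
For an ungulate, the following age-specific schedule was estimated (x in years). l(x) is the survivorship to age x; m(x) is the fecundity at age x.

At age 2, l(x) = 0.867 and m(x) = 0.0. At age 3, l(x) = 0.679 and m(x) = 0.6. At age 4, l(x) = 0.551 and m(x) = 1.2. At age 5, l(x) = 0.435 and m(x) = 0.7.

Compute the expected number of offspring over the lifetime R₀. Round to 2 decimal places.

R₀ = Σ l(x) m(x):
  age 2: 0.867 × 0.0 = 0.0000
  age 3: 0.679 × 0.6 = 0.4074
  age 4: 0.551 × 1.2 = 0.6612
  age 5: 0.435 × 0.7 = 0.3045
R₀ = 0.0000 + 0.4074 + 0.6612 + 0.3045 = 1.3731

1.37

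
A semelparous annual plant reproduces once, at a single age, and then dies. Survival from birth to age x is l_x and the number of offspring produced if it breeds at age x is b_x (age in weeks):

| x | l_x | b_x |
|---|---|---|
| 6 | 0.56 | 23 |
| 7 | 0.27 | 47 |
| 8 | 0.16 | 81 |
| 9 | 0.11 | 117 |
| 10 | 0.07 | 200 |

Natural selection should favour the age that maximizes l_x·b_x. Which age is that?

10

Expected offspring if breeding at age x = l_x × b_x:
  age 6: 0.56 × 23 = 12.880
  age 7: 0.27 × 47 = 12.690
  age 8: 0.16 × 81 = 12.960
  age 9: 0.11 × 117 = 12.870
  age 10: 0.07 × 200 = 14.000
Maximum at age 10 (14.000).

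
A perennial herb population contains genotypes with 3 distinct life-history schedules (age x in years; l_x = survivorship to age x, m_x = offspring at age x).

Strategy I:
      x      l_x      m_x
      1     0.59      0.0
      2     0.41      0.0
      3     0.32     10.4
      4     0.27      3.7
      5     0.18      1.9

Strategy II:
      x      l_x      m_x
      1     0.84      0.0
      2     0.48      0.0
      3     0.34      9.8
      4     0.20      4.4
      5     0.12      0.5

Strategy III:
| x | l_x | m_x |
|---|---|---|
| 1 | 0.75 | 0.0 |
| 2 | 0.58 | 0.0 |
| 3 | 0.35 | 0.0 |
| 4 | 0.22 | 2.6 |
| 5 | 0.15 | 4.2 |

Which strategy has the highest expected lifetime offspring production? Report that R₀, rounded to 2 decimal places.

4.67

Strategy I: R₀ = 0.59×0.0 + 0.41×0.0 + 0.32×10.4 + 0.27×3.7 + 0.18×1.9 = 4.6690
Strategy II: R₀ = 0.84×0.0 + 0.48×0.0 + 0.34×9.8 + 0.20×4.4 + 0.12×0.5 = 4.2720
Strategy III: R₀ = 0.75×0.0 + 0.58×0.0 + 0.35×0.0 + 0.22×2.6 + 0.15×4.2 = 1.2020
Highest R₀: strategy I with 4.6690.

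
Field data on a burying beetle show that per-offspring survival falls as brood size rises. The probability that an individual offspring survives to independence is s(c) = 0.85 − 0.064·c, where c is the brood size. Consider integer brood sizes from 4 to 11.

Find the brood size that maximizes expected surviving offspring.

7

Expected surviving offspring = c × s(c):
  c=4: 4 × 0.594 = 2.376
  c=5: 5 × 0.530 = 2.650
  c=6: 6 × 0.466 = 2.796
  c=7: 7 × 0.402 = 2.814
  c=8: 8 × 0.338 = 2.704
  c=9: 9 × 0.274 = 2.466
  c=10: 10 × 0.210 = 2.100
  c=11: 11 × 0.146 = 1.606
Maximum at c = 7 (2.814 surviving offspring).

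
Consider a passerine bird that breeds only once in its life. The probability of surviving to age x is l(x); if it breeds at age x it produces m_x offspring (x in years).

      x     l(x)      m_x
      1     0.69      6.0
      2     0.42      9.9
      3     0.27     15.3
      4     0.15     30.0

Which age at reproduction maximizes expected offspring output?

4

Expected offspring if breeding at age x = l(x) × m_x:
  age 1: 0.69 × 6.0 = 4.140
  age 2: 0.42 × 9.9 = 4.158
  age 3: 0.27 × 15.3 = 4.131
  age 4: 0.15 × 30.0 = 4.500
Maximum at age 4 (4.500).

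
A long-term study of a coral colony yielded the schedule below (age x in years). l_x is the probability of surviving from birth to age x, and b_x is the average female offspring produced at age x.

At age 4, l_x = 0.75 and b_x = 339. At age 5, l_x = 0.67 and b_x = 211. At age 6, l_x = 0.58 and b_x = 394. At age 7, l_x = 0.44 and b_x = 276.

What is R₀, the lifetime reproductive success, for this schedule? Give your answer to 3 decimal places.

745.580

R₀ = Σ l_x b_x:
  age 4: 0.75 × 339 = 254.2500
  age 5: 0.67 × 211 = 141.3700
  age 6: 0.58 × 394 = 228.5200
  age 7: 0.44 × 276 = 121.4400
R₀ = 254.2500 + 141.3700 + 228.5200 + 121.4400 = 745.5800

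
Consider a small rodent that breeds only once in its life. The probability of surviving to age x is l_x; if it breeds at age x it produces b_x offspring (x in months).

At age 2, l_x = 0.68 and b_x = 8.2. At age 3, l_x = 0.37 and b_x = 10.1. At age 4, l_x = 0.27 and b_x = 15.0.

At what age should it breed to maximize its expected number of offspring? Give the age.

2

Expected offspring if breeding at age x = l_x × b_x:
  age 2: 0.68 × 8.2 = 5.576
  age 3: 0.37 × 10.1 = 3.737
  age 4: 0.27 × 15.0 = 4.050
Maximum at age 2 (5.576).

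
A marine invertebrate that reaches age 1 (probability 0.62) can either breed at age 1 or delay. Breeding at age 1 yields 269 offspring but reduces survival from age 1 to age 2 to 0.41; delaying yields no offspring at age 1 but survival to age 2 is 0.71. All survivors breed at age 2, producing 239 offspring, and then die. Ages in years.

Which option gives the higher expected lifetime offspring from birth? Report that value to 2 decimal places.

breed at age 1: R₀ = 0.62 × (269 + 0.41 × 239) = 0.62 × 366.9900 = 227.5338
delay to age 2: R₀ = 0.62 × (0.71 × 239) = 0.62 × 169.6900 = 105.2078
Higher: breed at age 1 (227.5338).

227.53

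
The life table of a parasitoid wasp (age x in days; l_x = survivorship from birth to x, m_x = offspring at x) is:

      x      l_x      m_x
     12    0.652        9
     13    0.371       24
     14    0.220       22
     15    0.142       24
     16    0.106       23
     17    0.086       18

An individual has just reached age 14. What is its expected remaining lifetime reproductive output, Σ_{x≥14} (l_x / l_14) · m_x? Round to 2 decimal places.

55.61

l_14 = 0.220. Conditional survival from age 14 to x is l_x / l_14.
  x=14: (0.220/0.220) × 22 = 22.0000
  x=15: (0.142/0.220) × 24 = 15.4909
  x=16: (0.106/0.220) × 23 = 11.0818
  x=17: (0.086/0.220) × 18 = 7.0364
Sum = 22.0000 + 15.4909 + 11.0818 + 7.0364 = 55.6091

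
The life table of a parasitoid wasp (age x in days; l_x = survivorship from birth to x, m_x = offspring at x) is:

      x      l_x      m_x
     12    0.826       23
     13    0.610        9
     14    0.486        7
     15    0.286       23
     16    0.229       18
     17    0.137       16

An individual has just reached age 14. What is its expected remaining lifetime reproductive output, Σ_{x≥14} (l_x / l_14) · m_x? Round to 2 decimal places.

l_14 = 0.486. Conditional survival from age 14 to x is l_x / l_14.
  x=14: (0.486/0.486) × 7 = 7.0000
  x=15: (0.286/0.486) × 23 = 13.5350
  x=16: (0.229/0.486) × 18 = 8.4815
  x=17: (0.137/0.486) × 16 = 4.5103
Sum = 7.0000 + 13.5350 + 8.4815 + 4.5103 = 33.5267

33.53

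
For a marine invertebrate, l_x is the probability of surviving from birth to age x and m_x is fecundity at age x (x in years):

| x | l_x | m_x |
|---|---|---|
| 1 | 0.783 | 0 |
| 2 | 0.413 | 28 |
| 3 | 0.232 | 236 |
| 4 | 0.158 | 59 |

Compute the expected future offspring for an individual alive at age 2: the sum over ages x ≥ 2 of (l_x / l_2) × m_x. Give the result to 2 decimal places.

l_2 = 0.413. Conditional survival from age 2 to x is l_x / l_2.
  x=2: (0.413/0.413) × 28 = 28.0000
  x=3: (0.232/0.413) × 236 = 132.5714
  x=4: (0.158/0.413) × 59 = 22.5714
Sum = 28.0000 + 132.5714 + 22.5714 = 183.1429

183.14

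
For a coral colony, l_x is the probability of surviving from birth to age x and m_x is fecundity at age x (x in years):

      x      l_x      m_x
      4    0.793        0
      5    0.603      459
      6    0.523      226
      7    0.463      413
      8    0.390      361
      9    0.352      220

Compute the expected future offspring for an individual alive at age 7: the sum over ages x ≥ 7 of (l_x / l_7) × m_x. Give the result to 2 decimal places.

884.34

l_7 = 0.463. Conditional survival from age 7 to x is l_x / l_7.
  x=7: (0.463/0.463) × 413 = 413.0000
  x=8: (0.390/0.463) × 361 = 304.0821
  x=9: (0.352/0.463) × 220 = 167.2570
Sum = 413.0000 + 304.0821 + 167.2570 = 884.3391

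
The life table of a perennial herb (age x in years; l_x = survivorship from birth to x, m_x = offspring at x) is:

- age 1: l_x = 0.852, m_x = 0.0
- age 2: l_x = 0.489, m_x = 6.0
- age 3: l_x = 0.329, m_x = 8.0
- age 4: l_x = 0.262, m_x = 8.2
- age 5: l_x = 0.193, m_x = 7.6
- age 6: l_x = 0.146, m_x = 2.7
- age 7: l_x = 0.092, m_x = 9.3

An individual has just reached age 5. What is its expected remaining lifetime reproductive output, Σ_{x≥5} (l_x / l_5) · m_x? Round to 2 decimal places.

l_5 = 0.193. Conditional survival from age 5 to x is l_x / l_5.
  x=5: (0.193/0.193) × 7.6 = 7.6000
  x=6: (0.146/0.193) × 2.7 = 2.0425
  x=7: (0.092/0.193) × 9.3 = 4.4332
Sum = 7.6000 + 2.0425 + 4.4332 = 14.0756

14.08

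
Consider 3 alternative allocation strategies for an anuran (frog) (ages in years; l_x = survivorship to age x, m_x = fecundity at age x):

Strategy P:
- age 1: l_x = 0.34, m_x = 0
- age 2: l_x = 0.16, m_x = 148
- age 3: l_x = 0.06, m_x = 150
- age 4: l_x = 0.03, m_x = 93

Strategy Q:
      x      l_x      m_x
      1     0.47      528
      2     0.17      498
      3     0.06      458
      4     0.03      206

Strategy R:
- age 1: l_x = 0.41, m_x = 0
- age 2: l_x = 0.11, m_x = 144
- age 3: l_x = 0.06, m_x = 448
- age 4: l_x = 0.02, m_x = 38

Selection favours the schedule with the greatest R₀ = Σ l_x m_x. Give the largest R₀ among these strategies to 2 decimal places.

Strategy P: R₀ = 0.34×0 + 0.16×148 + 0.06×150 + 0.03×93 = 35.4700
Strategy Q: R₀ = 0.47×528 + 0.17×498 + 0.06×458 + 0.03×206 = 366.4800
Strategy R: R₀ = 0.41×0 + 0.11×144 + 0.06×448 + 0.02×38 = 43.4800
Highest R₀: strategy Q with 366.4800.

366.48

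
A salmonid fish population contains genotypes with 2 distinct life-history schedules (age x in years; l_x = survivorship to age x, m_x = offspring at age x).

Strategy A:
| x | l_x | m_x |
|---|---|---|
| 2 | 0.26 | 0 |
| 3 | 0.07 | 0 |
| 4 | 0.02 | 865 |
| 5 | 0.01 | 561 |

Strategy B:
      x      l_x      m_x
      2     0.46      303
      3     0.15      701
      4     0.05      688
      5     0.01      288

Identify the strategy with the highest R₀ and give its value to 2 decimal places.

281.81

Strategy A: R₀ = 0.26×0 + 0.07×0 + 0.02×865 + 0.01×561 = 22.9100
Strategy B: R₀ = 0.46×303 + 0.15×701 + 0.05×688 + 0.01×288 = 281.8100
Highest R₀: strategy B with 281.8100.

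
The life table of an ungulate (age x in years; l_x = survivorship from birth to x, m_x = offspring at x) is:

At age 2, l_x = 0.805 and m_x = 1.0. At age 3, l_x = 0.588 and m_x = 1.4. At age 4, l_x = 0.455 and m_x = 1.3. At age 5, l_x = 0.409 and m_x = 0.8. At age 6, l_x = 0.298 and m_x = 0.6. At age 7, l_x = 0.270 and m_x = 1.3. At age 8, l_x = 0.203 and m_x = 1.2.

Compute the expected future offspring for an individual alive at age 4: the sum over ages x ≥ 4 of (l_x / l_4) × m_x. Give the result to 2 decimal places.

l_4 = 0.455. Conditional survival from age 4 to x is l_x / l_4.
  x=4: (0.455/0.455) × 1.3 = 1.3000
  x=5: (0.409/0.455) × 0.8 = 0.7191
  x=6: (0.298/0.455) × 0.6 = 0.3930
  x=7: (0.270/0.455) × 1.3 = 0.7714
  x=8: (0.203/0.455) × 1.2 = 0.5354
Sum = 1.3000 + 0.7191 + 0.3930 + 0.7714 + 0.5354 = 3.7189

3.72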